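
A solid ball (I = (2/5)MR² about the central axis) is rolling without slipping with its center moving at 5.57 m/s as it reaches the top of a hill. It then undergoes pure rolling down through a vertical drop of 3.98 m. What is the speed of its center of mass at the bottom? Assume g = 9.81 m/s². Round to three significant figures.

For this body I = (2/5)MR², i.e. k = I/(MR²) = 0.4.
The rolling condition ω = v/R makes the rotational term ½I(v/R)² = ½kMv², so KE_total = ½(1+k)Mv² = (7/10)Mv².
Energy conservation: (7/10)Mv₀² + Mgh = (7/10)Mv², so v² = v₀² + 2gh/(1+k).
v = √(5.57² + 2×9.81×3.98/1.4) = √86.8 ≈ 9.32 m/s.

v ≈ 9.32 m/s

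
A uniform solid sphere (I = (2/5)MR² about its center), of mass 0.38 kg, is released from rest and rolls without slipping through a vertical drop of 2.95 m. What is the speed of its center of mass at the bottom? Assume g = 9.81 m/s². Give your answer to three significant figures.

v ≈ 6.43 m/s

The moment of inertia is (2/5)MR², giving k ≡ I/(MR²) = 0.4.
Rolling without slipping gives ω = v/R, so the total kinetic energy is ½Mv² + ½Iω² = ½(1+k)Mv² = (7/10)Mv².
Setting Mgh = (7/10)Mv² gives v = √(2gh/(1+k)) = √(2·9.81·2.95/1.4) ≈ 6.43 m/s.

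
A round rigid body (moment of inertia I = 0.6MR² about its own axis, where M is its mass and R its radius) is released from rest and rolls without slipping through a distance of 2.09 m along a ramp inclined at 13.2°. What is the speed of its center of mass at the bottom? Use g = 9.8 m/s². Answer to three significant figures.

The moment of inertia is 0.6MR², giving k ≡ I/(MR²) = 0.6.
Since it rolls without slipping, ω = v/R and KE = ½Mv² + ½Iω² = ½(1+k)Mv² = (4/5)Mv².
The vertical drop is h = L sinθ = 2.09 × sin13.2° = 0.4773 m.
Energy conservation: Mgh = (4/5)Mv², so v = √(2gh/(1+k)) = √(2 × 9.8 × 0.4773 / 1.6) ≈ 2.42 m/s.

v ≈ 2.42 m/s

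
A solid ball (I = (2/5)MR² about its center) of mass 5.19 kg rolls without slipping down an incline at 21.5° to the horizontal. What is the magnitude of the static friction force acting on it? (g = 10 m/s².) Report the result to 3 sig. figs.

The moment of inertia is (2/5)MR², giving k ≡ I/(MR²) = 0.4.
Translational: Mg sinθ − f = Ma. Rotational about the CM: fR = Iα = kMRa, so f = kMa.
Combining, a = g sinθ/(1+k) and f = kMa = kMg sinθ/(1+k).
f = 0.4 × 5.19 × 10 × sin21.5° / 1.4 ≈ 5.43 N.

f ≈ 5.43 N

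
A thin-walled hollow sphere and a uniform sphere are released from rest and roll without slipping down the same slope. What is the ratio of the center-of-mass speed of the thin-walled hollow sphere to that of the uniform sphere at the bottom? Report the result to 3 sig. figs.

v_ratio ≈ 0.917

Each satisfies Mgh = ½(1+k)Mv² with k = I/(MR²), so v ∝ 1/√(1+k).
For the thin-walled hollow sphere k = 2/3; for the uniform sphere k = 0.4.
v₁/v₂ = √((1+k₂)/(1+k₁)) = √(1.4/1.667) ≈ 0.917.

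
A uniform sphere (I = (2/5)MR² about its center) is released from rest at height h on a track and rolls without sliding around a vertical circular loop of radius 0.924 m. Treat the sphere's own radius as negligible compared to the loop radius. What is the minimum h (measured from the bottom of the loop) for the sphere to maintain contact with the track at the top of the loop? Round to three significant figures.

Here I = (2/5)MR², so the shape factor k = I/(MR²) = 0.4.
At the top, contact is just lost when gravity alone supplies the centripetal force: Mg = Mv_top²/r, i.e. v_top² = gr.
With ω = v/R, the kinetic energy at speed v is ½(1+k)Mv² = (7/10)Mv².
Energy conservation from release (height h) to the top (height 2r): Mgh = Mg(2r) + (7/10)M·gr.
Thus h_min = 2r + (1+k)r/2 = r(2 + 1.4/2) = 0.924 × 2.7 ≈ 2.49 m.

h_min ≈ 2.49 m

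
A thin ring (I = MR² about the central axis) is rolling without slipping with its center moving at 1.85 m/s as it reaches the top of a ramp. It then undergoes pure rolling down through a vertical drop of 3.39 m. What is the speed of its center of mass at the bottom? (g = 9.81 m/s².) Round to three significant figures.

v ≈ 6.06 m/s

For this body I = MR², i.e. k = I/(MR²) = 1.
Rolling without slipping gives ω = v/R, so the total kinetic energy is ½Mv² + ½Iω² = ½(1+k)Mv² = Mv².
Conserving energy between top and bottom: Mv² = Mv₀² + Mgh, hence v² = v₀² + 2gh/(1+k).
v = √(1.85² + 2×9.81×3.39/2) = √36.68 ≈ 6.06 m/s.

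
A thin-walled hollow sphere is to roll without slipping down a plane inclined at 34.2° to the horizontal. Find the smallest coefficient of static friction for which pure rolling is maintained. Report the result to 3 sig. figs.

μ_min ≈ 0.272

The moment of inertia is (2/3)MR², giving k ≡ I/(MR²) = 2/3.
Newton's second law down the slope: Mg sinθ − f = Ma. The torque equation fR = Iα (with α = a/R) gives f = kMa.
These give a = g sinθ/(1+k) and the required friction f = kMg sinθ/(1+k).
With N = Mg cosθ, the no-slip condition f ≤ μN gives μ_min = f/N = k tanθ/(1+k).
μ_min = (2/3) × tan34.2° / 1.667 ≈ 0.272.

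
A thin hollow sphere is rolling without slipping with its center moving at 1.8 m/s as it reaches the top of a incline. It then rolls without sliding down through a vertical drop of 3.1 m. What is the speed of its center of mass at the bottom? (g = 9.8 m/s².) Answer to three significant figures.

Here I = (2/3)MR², so the shape factor k = I/(MR²) = 2/3.
The rolling condition ω = v/R makes the rotational term ½I(v/R)² = ½kMv², so KE_total = ½(1+k)Mv² = (5/6)Mv².
Conserving energy between top and bottom: (5/6)Mv² = (5/6)Mv₀² + Mgh, hence v² = v₀² + 2gh/(1+k).
v = √(1.8² + 2×9.8×3.1/1.667) = √39.7 ≈ 6.30 m/s.

v ≈ 6.30 m/s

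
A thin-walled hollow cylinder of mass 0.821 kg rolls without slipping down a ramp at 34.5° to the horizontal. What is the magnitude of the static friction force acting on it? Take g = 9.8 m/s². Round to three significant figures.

f ≈ 2.28 N

The moment of inertia is MR², giving k ≡ I/(MR²) = 1.
Translational: Mg sinθ − f = Ma. Rotational about the CM: fR = Iα = kMRa, so f = kMa.
Combining, a = g sinθ/(1+k) and f = kMa = kMg sinθ/(1+k).
f = 1 × 0.821 × 9.8 × sin34.5° / 2 ≈ 2.28 N.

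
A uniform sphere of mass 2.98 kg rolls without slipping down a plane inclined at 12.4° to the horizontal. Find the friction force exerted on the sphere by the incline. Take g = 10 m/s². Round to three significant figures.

f ≈ 1.83 N

The moment of inertia is (2/5)MR², giving k ≡ I/(MR²) = 0.4.
Along the incline Mg sinθ − f = Ma, and torque about the center fR = Iα = kMR²(a/R) gives f = kMa.
Combining, a = g sinθ/(1+k) and f = kMa = kMg sinθ/(1+k).
f = 0.4 × 2.98 × 10 × sin12.4° / 1.4 ≈ 1.83 N.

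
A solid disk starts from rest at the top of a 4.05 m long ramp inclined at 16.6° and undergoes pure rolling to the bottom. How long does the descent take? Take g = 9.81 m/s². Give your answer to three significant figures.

t ≈ 2.08 s

Here I = (1/2)MR², so the shape factor k = I/(MR²) = 0.5.
Newton's second law down the slope: Mg sinθ − f = Ma. The torque equation fR = Iα (with α = a/R) gives f = kMa.
Hence a = g sinθ/(1+k) = 9.81×sin16.6°/1.5 = 1.868 m/s².
With constant a from rest, t = √(2L/a) = √(2·4.05/1.868) ≈ 2.08 s.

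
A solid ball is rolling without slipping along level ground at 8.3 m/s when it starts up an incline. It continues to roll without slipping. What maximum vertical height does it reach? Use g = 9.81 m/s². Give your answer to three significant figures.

h ≈ 4.92 m

Here I = (2/5)MR², so the shape factor k = I/(MR²) = 0.4.
Since it rolls without slipping, ω = v/R and KE = ½Mv² + ½Iω² = ½(1+k)Mv² = (7/10)Mv².
At the top the kinetic energy is zero, so (7/10)Mv₀² = Mgh.
Thus h = (1+k)v₀²/(2g) = 1.4 × 8.3² / (2 × 9.81) ≈ 4.92 m.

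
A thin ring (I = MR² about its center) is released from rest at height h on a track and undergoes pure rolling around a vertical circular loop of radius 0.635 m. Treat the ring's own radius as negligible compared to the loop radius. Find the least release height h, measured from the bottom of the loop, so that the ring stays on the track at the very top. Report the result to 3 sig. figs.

The moment of inertia is MR², giving k ≡ I/(MR²) = 1.
At the top, contact is just lost when gravity alone supplies the centripetal force: Mg = Mv_top²/r, i.e. v_top² = gr.
With ω = v/R, the kinetic energy at speed v is ½(1+k)Mv² = Mv².
Energy conservation from release (height h) to the top (height 2r): Mgh = Mg(2r) + M·gr.
Thus h_min = 2r + (1+k)r/2 = r(2 + 2/2) = 0.635 × 3 ≈ 1.91 m.

h_min ≈ 1.91 m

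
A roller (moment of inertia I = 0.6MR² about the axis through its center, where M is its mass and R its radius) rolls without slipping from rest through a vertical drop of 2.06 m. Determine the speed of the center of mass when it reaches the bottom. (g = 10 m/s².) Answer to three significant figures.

v ≈ 5.07 m/s

For this body I = 0.6MR², i.e. k = I/(MR²) = 0.6.
The rolling condition ω = v/R makes the rotational term ½I(v/R)² = ½kMv², so KE_total = ½(1+k)Mv² = (4/5)Mv².
Energy conservation: Mgh = (4/5)Mv², so v = √(2gh/(1+k)) = √(2 × 10 × 2.06 / 1.6) ≈ 5.07 m/s.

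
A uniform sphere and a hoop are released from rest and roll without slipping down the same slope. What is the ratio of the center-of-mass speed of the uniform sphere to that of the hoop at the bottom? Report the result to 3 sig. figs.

Each satisfies Mgh = ½(1+k)Mv² with k = I/(MR²), so v ∝ 1/√(1+k).
For the uniform sphere k = 0.4; for the hoop k = 1.
v₁/v₂ = √((1+k₂)/(1+k₁)) = √(2/1.4) ≈ 1.20.

v_ratio ≈ 1.20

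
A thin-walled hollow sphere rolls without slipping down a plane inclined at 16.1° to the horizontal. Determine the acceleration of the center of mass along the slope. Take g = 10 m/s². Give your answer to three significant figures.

For this body I = (2/3)MR², i.e. k = I/(MR²) = 2/3.
Translational: Mg sinθ − f = Ma. Rotational about the CM: fR = Iα = kMRa, so f = kMa.
Eliminating f: Mg sinθ = (1+k)Ma, so a = g sinθ/(1+k) = 10 × sin16.1° / 1.667 ≈ 1.66 m/s².

a ≈ 1.66 m/s²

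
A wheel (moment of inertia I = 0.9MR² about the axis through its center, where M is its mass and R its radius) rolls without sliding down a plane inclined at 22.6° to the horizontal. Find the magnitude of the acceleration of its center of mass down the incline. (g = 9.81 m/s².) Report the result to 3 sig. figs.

With I = 0.9MR², the ratio k = I/(MR²) is 0.9.
Translational: Mg sinθ − f = Ma. Rotational about the CM: fR = Iα = kMRa, so f = kMa.
Eliminating f: Mg sinθ = (1+k)Ma, so a = g sinθ/(1+k) = 9.81 × sin22.6° / 1.9 ≈ 1.98 m/s².

a ≈ 1.98 m/s²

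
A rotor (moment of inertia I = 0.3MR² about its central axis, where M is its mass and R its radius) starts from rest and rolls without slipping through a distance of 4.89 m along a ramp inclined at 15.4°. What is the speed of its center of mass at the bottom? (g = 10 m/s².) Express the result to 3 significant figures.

With I = 0.3MR², the ratio k = I/(MR²) is 0.3.
Pure rolling means v = ωR; then KE = ½Mv² + ½I(v/R)² = ½(1+k)Mv² = (13/20)Mv².
The vertical drop is h = L sinθ = 4.89 × sin15.4° = 1.299 m.
Setting Mgh = (13/20)Mv² gives v = √(2gh/(1+k)) = √(2·10·1.299/1.3) ≈ 4.47 m/s.

v ≈ 4.47 m/s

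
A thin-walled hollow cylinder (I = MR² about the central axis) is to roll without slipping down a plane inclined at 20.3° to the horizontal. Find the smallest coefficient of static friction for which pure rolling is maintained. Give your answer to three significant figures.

With I = MR², the ratio k = I/(MR²) is 1.
Along the incline Mg sinθ − f = Ma, and torque about the center fR = Iα = kMR²(a/R) gives f = kMa.
These give a = g sinθ/(1+k) and the required friction f = kMg sinθ/(1+k).
The normal force is N = Mg cosθ, so μ_min = f/N = k tanθ/(1+k).
μ_min = 1 × tan20.3° / 2 ≈ 0.185.

μ_min ≈ 0.185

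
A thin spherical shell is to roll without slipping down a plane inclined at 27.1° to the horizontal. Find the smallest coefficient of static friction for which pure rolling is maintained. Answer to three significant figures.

μ_min ≈ 0.205

With I = (2/3)MR², the ratio k = I/(MR²) is 2/3.
Newton's second law down the slope: Mg sinθ − f = Ma. The torque equation fR = Iα (with α = a/R) gives f = kMa.
These give a = g sinθ/(1+k) and the required friction f = kMg sinθ/(1+k).
With N = Mg cosθ, the no-slip condition f ≤ μN gives μ_min = f/N = k tanθ/(1+k).
μ_min = (2/3) × tan27.1° / 1.667 ≈ 0.205.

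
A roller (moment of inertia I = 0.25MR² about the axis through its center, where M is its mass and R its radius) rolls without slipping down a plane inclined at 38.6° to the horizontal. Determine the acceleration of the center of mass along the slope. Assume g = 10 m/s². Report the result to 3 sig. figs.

a ≈ 4.99 m/s²

Here I = 0.25MR², so the shape factor k = I/(MR²) = 0.25.
Translational: Mg sinθ − f = Ma. Rotational about the CM: fR = Iα = kMRa, so f = kMa.
Eliminating f: Mg sinθ = (1+k)Ma, so a = g sinθ/(1+k) = 10 × sin38.6° / 1.25 ≈ 4.99 m/s².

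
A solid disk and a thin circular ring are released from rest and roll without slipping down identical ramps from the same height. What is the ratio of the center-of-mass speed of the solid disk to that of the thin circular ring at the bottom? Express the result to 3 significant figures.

Each satisfies Mgh = ½(1+k)Mv² with k = I/(MR²), so v ∝ 1/√(1+k).
For the solid disk k = 0.5; for the thin circular ring k = 1.
v₁/v₂ = √((1+k₂)/(1+k₁)) = √(2/1.5) ≈ 1.15.

v_ratio ≈ 1.15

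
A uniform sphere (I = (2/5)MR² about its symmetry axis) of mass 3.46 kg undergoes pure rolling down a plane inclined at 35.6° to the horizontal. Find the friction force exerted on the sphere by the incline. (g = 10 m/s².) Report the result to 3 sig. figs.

For this body I = (2/5)MR², i.e. k = I/(MR²) = 0.4.
Translational: Mg sinθ − f = Ma. Rotational about the CM: fR = Iα = kMRa, so f = kMa.
Combining, a = g sinθ/(1+k) and f = kMa = kMg sinθ/(1+k).
f = 0.4 × 3.46 × 10 × sin35.6° / 1.4 ≈ 5.75 N.

f ≈ 5.75 N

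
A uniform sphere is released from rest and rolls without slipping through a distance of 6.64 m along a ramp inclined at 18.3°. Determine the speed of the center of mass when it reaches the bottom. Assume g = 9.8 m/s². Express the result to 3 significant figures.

v ≈ 5.40 m/s

For this body I = (2/5)MR², i.e. k = I/(MR²) = 0.4.
Pure rolling means v = ωR; then KE = ½Mv² + ½I(v/R)² = ½(1+k)Mv² = (7/10)Mv².
The vertical drop is h = L sinθ = 6.64 × sin18.3° = 2.085 m.
Energy conservation: Mgh = (7/10)Mv², so v = √(2gh/(1+k)) = √(2 × 9.8 × 2.085 / 1.4) ≈ 5.40 m/s.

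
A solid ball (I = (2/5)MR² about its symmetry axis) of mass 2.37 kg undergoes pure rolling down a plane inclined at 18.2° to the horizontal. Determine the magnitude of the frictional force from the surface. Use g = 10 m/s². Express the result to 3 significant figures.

The moment of inertia is (2/5)MR², giving k ≡ I/(MR²) = 0.4.
Along the incline Mg sinθ − f = Ma, and torque about the center fR = Iα = kMR²(a/R) gives f = kMa.
Combining, a = g sinθ/(1+k) and f = kMa = kMg sinθ/(1+k).
f = 0.4 × 2.37 × 10 × sin18.2° / 1.4 ≈ 2.11 N.

f ≈ 2.11 N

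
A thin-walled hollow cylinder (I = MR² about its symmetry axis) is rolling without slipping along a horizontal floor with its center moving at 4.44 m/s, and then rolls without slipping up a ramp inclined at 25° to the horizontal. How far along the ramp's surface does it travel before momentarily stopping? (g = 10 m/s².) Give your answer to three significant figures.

The moment of inertia is MR², giving k ≡ I/(MR²) = 1.
Pure rolling means v = ωR; then KE = ½Mv² + ½I(v/R)² = ½(1+k)Mv² = Mv².
Setting this equal to Mgh gives the vertical rise h = (1+k)v₀²/(2g) = 2×4.44²/(2×10) = 1.971 m.
Along the incline, d = h/sinθ = 1.971/sin25° ≈ 4.66 m.

d ≈ 4.66 m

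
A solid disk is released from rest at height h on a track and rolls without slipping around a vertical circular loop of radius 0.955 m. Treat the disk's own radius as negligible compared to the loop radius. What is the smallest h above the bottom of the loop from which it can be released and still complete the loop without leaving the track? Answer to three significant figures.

For this body I = (1/2)MR², i.e. k = I/(MR²) = 0.5.
At the top, contact is just lost when gravity alone supplies the centripetal force: Mg = Mv_top²/r, i.e. v_top² = gr.
With ω = v/R, the kinetic energy at speed v is ½(1+k)Mv² = (3/4)Mv².
Energy conservation from release (height h) to the top (height 2r): Mgh = Mg(2r) + (3/4)M·gr.
Thus h_min = 2r + (1+k)r/2 = r(2 + 1.5/2) = 0.955 × 2.75 ≈ 2.63 m.

h_min ≈ 2.63 m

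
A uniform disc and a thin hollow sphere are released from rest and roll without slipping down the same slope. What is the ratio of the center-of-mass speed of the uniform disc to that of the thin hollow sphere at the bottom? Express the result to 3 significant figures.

v_ratio ≈ 1.05

Each satisfies Mgh = ½(1+k)Mv² with k = I/(MR²), so v ∝ 1/√(1+k).
For the uniform disc k = 0.5; for the thin hollow sphere k = 2/3.
v₁/v₂ = √((1+k₂)/(1+k₁)) = √(1.667/1.5) ≈ 1.05.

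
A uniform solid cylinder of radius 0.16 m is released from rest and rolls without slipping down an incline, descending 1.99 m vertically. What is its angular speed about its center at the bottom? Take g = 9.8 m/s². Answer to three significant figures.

ω ≈ 31.9 rad/s

The moment of inertia is (1/2)MR², giving k ≡ I/(MR²) = 0.5.
Since it rolls without slipping, ω = v/R and KE = ½Mv² + ½Iω² = ½(1+k)Mv² = (3/4)Mv².
Energy conservation Mgh = ½(1+k)Mv² gives v = √(2gh/(1+k)) = √(2 × 9.8 × 1.99 / 1.5) = 5.099 m/s.
Then ω = v/R = 5.099 / 0.16 ≈ 31.9 rad/s.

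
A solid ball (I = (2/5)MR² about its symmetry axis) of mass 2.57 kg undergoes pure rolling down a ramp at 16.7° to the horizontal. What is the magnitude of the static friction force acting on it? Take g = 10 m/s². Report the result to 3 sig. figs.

f ≈ 2.11 N

The moment of inertia is (2/5)MR², giving k ≡ I/(MR²) = 0.4.
Translational: Mg sinθ − f = Ma. Rotational about the CM: fR = Iα = kMRa, so f = kMa.
Combining, a = g sinθ/(1+k) and f = kMa = kMg sinθ/(1+k).
f = 0.4 × 2.57 × 10 × sin16.7° / 1.4 ≈ 2.11 N.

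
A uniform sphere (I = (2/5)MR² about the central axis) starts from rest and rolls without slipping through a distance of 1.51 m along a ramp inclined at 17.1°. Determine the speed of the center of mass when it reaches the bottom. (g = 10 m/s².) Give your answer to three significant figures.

For this body I = (2/5)MR², i.e. k = I/(MR²) = 0.4.
Since it rolls without slipping, ω = v/R and KE = ½Mv² + ½Iω² = ½(1+k)Mv² = (7/10)Mv².
The vertical drop is h = L sinθ = 1.51 × sin17.1° = 0.444 m.
Energy conservation: Mgh = (7/10)Mv², so v = √(2gh/(1+k)) = √(2 × 10 × 0.444 / 1.4) ≈ 2.52 m/s.

v ≈ 2.52 m/s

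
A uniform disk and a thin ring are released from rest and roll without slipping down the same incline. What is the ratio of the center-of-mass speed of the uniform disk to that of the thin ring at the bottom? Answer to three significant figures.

Each satisfies Mgh = ½(1+k)Mv² with k = I/(MR²), so v ∝ 1/√(1+k).
For the uniform disk k = 0.5; for the thin ring k = 1.
v₁/v₂ = √((1+k₂)/(1+k₁)) = √(2/1.5) ≈ 1.15.

v_ratio ≈ 1.15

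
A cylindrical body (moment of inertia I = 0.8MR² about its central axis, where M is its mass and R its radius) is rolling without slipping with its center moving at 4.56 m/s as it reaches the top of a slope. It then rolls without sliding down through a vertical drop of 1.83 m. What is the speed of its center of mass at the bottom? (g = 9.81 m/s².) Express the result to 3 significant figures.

With I = 0.8MR², the ratio k = I/(MR²) is 0.8.
Rolling without slipping gives ω = v/R, so the total kinetic energy is ½Mv² + ½Iω² = ½(1+k)Mv² = (9/10)Mv².
Conserving energy between top and bottom: (9/10)Mv² = (9/10)Mv₀² + Mgh, hence v² = v₀² + 2gh/(1+k).
v = √(4.56² + 2×9.81×1.83/1.8) = √40.74 ≈ 6.38 m/s.

v ≈ 6.38 m/s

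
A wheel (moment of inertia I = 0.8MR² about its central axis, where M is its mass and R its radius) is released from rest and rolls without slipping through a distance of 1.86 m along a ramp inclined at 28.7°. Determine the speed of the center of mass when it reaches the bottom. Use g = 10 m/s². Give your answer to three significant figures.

v ≈ 3.15 m/s

With I = 0.8MR², the ratio k = I/(MR²) is 0.8.
The rolling condition ω = v/R makes the rotational term ½I(v/R)² = ½kMv², so KE_total = ½(1+k)Mv² = (9/10)Mv².
The vertical drop is h = L sinθ = 1.86 × sin28.7° = 0.8932 m.
Energy conservation: Mgh = (9/10)Mv², so v = √(2gh/(1+k)) = √(2 × 10 × 0.8932 / 1.8) ≈ 3.15 m/s.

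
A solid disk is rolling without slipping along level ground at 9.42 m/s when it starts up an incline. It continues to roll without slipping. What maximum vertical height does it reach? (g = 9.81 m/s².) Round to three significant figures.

The moment of inertia is (1/2)MR², giving k ≡ I/(MR²) = 0.5.
Rolling without slipping gives ω = v/R, so the total kinetic energy is ½Mv² + ½Iω² = ½(1+k)Mv² = (3/4)Mv².
All of this converts to potential energy at the highest point: (3/4)Mv₀² = Mgh.
Thus h = (1+k)v₀²/(2g) = 1.5 × 9.42² / (2 × 9.81) ≈ 6.78 m.

h ≈ 6.78 m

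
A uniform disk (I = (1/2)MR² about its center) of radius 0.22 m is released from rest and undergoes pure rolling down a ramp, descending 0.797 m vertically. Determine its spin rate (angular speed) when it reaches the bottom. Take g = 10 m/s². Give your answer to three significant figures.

The moment of inertia is (1/2)MR², giving k ≡ I/(MR²) = 0.5.
Pure rolling means v = ωR; then KE = ½Mv² + ½I(v/R)² = ½(1+k)Mv² = (3/4)Mv².
Energy conservation Mgh = ½(1+k)Mv² gives v = √(2gh/(1+k)) = √(2 × 10 × 0.797 / 1.5) = 3.26 m/s.
Then ω = v/R = 3.26 / 0.22 ≈ 14.8 rad/s.

ω ≈ 14.8 rad/s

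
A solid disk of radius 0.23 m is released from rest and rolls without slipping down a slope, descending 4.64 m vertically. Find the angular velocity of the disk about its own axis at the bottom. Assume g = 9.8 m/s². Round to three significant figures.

ω ≈ 33.9 rad/s

For this body I = (1/2)MR², i.e. k = I/(MR²) = 0.5.
Pure rolling means v = ωR; then KE = ½Mv² + ½I(v/R)² = ½(1+k)Mv² = (3/4)Mv².
Energy conservation Mgh = ½(1+k)Mv² gives v = √(2gh/(1+k)) = √(2 × 9.8 × 4.64 / 1.5) = 7.786 m/s.
The angular speed follows from ω = v/R = 7.786/0.23 ≈ 33.9 rad/s.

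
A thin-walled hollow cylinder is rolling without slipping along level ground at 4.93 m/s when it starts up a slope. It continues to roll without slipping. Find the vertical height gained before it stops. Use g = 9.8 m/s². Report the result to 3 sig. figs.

h ≈ 2.48 m

With I = MR², the ratio k = I/(MR²) is 1.
Since it rolls without slipping, ω = v/R and KE = ½Mv² + ½Iω² = ½(1+k)Mv² = Mv².
At the top the kinetic energy is zero, so Mv₀² = Mgh.
Thus h = (1+k)v₀²/(2g) = 2 × 4.93² / (2 × 9.8) ≈ 2.48 m.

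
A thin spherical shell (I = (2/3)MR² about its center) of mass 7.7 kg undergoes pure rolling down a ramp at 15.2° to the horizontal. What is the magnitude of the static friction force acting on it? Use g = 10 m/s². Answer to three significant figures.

With I = (2/3)MR², the ratio k = I/(MR²) is 2/3.
Translational: Mg sinθ − f = Ma. Rotational about the CM: fR = Iα = kMRa, so f = kMa.
Combining, a = g sinθ/(1+k) and f = kMa = kMg sinθ/(1+k).
f = (2/3) × 7.7 × 10 × sin15.2° / 1.667 ≈ 8.08 N.

f ≈ 8.08 N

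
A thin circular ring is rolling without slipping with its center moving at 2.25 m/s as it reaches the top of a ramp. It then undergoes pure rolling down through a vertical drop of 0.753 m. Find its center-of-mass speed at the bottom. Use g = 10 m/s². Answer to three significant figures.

v ≈ 3.55 m/s

For this body I = MR², i.e. k = I/(MR²) = 1.
Rolling without slipping gives ω = v/R, so the total kinetic energy is ½Mv² + ½Iω² = ½(1+k)Mv² = Mv².
Energy conservation: Mv₀² + Mgh = Mv², so v² = v₀² + 2gh/(1+k).
v = √(2.25² + 2×10×0.753/2) = √12.59 ≈ 3.55 m/s.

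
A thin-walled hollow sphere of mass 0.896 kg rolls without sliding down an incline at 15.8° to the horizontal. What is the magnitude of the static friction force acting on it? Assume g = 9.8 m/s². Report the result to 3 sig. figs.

For this body I = (2/3)MR², i.e. k = I/(MR²) = 2/3.
Newton's second law down the slope: Mg sinθ − f = Ma. The torque equation fR = Iα (with α = a/R) gives f = kMa.
Combining, a = g sinθ/(1+k) and f = kMa = kMg sinθ/(1+k).
f = (2/3) × 0.896 × 9.8 × sin15.8° / 1.667 ≈ 0.956 N.

f ≈ 0.956 N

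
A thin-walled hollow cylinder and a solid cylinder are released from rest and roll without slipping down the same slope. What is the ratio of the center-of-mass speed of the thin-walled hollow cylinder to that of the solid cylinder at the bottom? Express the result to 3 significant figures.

v_ratio ≈ 0.866

Each satisfies Mgh = ½(1+k)Mv² with k = I/(MR²), so v ∝ 1/√(1+k).
For the thin-walled hollow cylinder k = 1; for the solid cylinder k = 0.5.
v₁/v₂ = √((1+k₂)/(1+k₁)) = √(1.5/2) ≈ 0.866.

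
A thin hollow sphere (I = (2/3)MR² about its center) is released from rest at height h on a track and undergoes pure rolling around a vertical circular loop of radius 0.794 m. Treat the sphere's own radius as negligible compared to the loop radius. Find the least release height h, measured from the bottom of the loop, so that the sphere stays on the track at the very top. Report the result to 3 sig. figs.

h_min ≈ 2.25 m

With I = (2/3)MR², the ratio k = I/(MR²) is 2/3.
At the top, contact is just lost when gravity alone supplies the centripetal force: Mg = Mv_top²/r, i.e. v_top² = gr.
With ω = v/R, the kinetic energy at speed v is ½(1+k)Mv² = (5/6)Mv².
Energy conservation from release (height h) to the top (height 2r): Mgh = Mg(2r) + (5/6)M·gr.
Thus h_min = 2r + (1+k)r/2 = r(2 + 1.667/2) = 0.794 × 2.833 ≈ 2.25 m.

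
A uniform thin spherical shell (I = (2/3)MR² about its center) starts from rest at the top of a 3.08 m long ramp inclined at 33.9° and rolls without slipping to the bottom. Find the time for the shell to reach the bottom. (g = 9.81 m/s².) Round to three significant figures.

t ≈ 1.37 s

The moment of inertia is (2/3)MR², giving k ≡ I/(MR²) = 2/3.
Newton's second law down the slope: Mg sinθ − f = Ma. The torque equation fR = Iα (with α = a/R) gives f = kMa.
Hence a = g sinθ/(1+k) = 9.81×sin33.9°/1.667 = 3.283 m/s².
With constant a from rest, t = √(2L/a) = √(2·3.08/3.283) ≈ 1.37 s.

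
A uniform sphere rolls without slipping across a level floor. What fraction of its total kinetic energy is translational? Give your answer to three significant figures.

With I = (2/5)MR², the ratio k = I/(MR²) is 0.4.
With ω = v/R, KE_trans = ½Mv² and KE_rot = ½Iω² = ½kMv², so KE_total = ½(1+k)Mv².
The translational fraction is therefore 1/(1+k) = 1/1.4 ≈ 0.714.

fraction ≈ 0.714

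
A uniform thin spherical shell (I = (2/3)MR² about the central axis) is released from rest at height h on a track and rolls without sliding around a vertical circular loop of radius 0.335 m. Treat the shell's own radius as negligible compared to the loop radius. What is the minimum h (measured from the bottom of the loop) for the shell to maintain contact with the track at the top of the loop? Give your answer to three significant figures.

h_min ≈ 0.949 m

Here I = (2/3)MR², so the shape factor k = I/(MR²) = 2/3.
At the top, contact is just lost when gravity alone supplies the centripetal force: Mg = Mv_top²/r, i.e. v_top² = gr.
With ω = v/R, the kinetic energy at speed v is ½(1+k)Mv² = (5/6)Mv².
Energy conservation from release (height h) to the top (height 2r): Mgh = Mg(2r) + (5/6)M·gr.
Thus h_min = 2r + (1+k)r/2 = r(2 + 1.667/2) = 0.335 × 2.833 ≈ 0.949 m.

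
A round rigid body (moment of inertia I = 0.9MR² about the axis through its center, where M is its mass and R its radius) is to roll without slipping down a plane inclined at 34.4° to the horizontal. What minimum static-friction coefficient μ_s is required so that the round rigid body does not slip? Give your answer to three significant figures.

μ_min ≈ 0.324

For this body I = 0.9MR², i.e. k = I/(MR²) = 0.9.
Along the incline Mg sinθ − f = Ma, and torque about the center fR = Iα = kMR²(a/R) gives f = kMa.
These give a = g sinθ/(1+k) and the required friction f = kMg sinθ/(1+k).
The normal force is N = Mg cosθ, so μ_min = f/N = k tanθ/(1+k).
μ_min = 0.9 × tan34.4° / 1.9 ≈ 0.324.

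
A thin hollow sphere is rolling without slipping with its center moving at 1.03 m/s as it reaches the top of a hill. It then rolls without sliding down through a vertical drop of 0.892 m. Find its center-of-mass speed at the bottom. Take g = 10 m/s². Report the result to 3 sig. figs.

Here I = (2/3)MR², so the shape factor k = I/(MR²) = 2/3.
Pure rolling means v = ωR; then KE = ½Mv² + ½I(v/R)² = ½(1+k)Mv² = (5/6)Mv².
Conserving energy between top and bottom: (5/6)Mv² = (5/6)Mv₀² + Mgh, hence v² = v₀² + 2gh/(1+k).
v = √(1.03² + 2×10×0.892/1.667) = √11.76 ≈ 3.43 m/s.

v ≈ 3.43 m/s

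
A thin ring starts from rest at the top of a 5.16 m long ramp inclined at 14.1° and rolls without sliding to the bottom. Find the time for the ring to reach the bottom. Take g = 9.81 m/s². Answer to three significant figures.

t ≈ 2.94 s

Here I = MR², so the shape factor k = I/(MR²) = 1.
Along the incline Mg sinθ − f = Ma, and torque about the center fR = Iα = kMR²(a/R) gives f = kMa.
Hence a = g sinθ/(1+k) = 9.81×sin14.1°/2 = 1.195 m/s².
Starting from rest, L = ½at², so t = √(2L/a) = √(2×5.16/1.195) ≈ 2.94 s.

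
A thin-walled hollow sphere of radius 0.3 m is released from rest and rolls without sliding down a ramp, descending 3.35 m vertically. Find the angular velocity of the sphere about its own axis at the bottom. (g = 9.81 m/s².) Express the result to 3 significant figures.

For this body I = (2/3)MR², i.e. k = I/(MR²) = 2/3.
The rolling condition ω = v/R makes the rotational term ½I(v/R)² = ½kMv², so KE_total = ½(1+k)Mv² = (5/6)Mv².
Energy conservation Mgh = ½(1+k)Mv² gives v = √(2gh/(1+k)) = √(2 × 9.81 × 3.35 / 1.667) = 6.28 m/s.
Then ω = v/R = 6.28 / 0.3 ≈ 20.9 rad/s.

ω ≈ 20.9 rad/s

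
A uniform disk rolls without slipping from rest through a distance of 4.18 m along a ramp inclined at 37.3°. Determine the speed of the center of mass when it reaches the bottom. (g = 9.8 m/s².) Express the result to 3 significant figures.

The moment of inertia is (1/2)MR², giving k ≡ I/(MR²) = 0.5.
Pure rolling means v = ωR; then KE = ½Mv² + ½I(v/R)² = ½(1+k)Mv² = (3/4)Mv².
The vertical drop is h = L sinθ = 4.18 × sin37.3° = 2.533 m.
Setting Mgh = (3/4)Mv² gives v = √(2gh/(1+k)) = √(2·9.8·2.533/1.5) ≈ 5.75 m/s.

v ≈ 5.75 m/s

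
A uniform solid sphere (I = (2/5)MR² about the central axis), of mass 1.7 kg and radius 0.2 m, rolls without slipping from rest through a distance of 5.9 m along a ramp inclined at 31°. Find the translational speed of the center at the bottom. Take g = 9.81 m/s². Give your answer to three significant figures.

The moment of inertia is (2/5)MR², giving k ≡ I/(MR²) = 0.4.
Rolling without slipping gives ω = v/R, so the total kinetic energy is ½Mv² + ½Iω² = ½(1+k)Mv² = (7/10)Mv².
The vertical drop is h = L sinθ = 5.9 × sin31° = 3.039 m.
Energy conservation: Mgh = (7/10)Mv², so v = √(2gh/(1+k)) = √(2 × 9.81 × 3.039 / 1.4) ≈ 6.53 m/s.

v ≈ 6.53 m/s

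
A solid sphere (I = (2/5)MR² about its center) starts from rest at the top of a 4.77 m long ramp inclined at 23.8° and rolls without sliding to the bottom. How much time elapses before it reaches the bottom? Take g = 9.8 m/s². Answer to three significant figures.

Here I = (2/5)MR², so the shape factor k = I/(MR²) = 0.4.
Newton's second law down the slope: Mg sinθ − f = Ma. The torque equation fR = Iα (with α = a/R) gives f = kMa.
Hence a = g sinθ/(1+k) = 9.8×sin23.8°/1.4 = 2.825 m/s².
Starting from rest, L = ½at², so t = √(2L/a) = √(2×4.77/2.825) ≈ 1.84 s.

t ≈ 1.84 s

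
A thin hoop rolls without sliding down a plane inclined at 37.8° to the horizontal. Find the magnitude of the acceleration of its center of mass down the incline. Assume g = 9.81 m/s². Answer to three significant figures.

a ≈ 3.01 m/s²

With I = MR², the ratio k = I/(MR²) is 1.
Newton's second law down the slope: Mg sinθ − f = Ma. The torque equation fR = Iα (with α = a/R) gives f = kMa.
Eliminating f: Mg sinθ = (1+k)Ma, so a = g sinθ/(1+k) = 9.81 × sin37.8° / 2 ≈ 3.01 m/s².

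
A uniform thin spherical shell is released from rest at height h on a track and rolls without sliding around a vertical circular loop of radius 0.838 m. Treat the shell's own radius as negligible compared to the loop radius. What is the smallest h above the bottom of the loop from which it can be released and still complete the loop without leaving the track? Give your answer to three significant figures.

h_min ≈ 2.37 m

The moment of inertia is (2/3)MR², giving k ≡ I/(MR²) = 2/3.
At the top of the loop, the minimum-contact condition is Mg = Mv_top²/r, so v_top² = gr.
With ω = v/R, the kinetic energy at speed v is ½(1+k)Mv² = (5/6)Mv².
Energy conservation from release (height h) to the top (height 2r): Mgh = Mg(2r) + (5/6)M·gr.
Thus h_min = 2r + (1+k)r/2 = r(2 + 1.667/2) = 0.838 × 2.833 ≈ 2.37 m.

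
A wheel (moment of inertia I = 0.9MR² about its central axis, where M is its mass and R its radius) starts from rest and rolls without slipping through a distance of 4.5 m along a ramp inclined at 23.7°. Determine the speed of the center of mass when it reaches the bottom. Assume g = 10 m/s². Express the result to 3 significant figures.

For this body I = 0.9MR², i.e. k = I/(MR²) = 0.9.
Pure rolling means v = ωR; then KE = ½Mv² + ½I(v/R)² = ½(1+k)Mv² = (19/20)Mv².
The vertical drop is h = L sinθ = 4.5 × sin23.7° = 1.809 m.
Setting Mgh = (19/20)Mv² gives v = √(2gh/(1+k)) = √(2·10·1.809/1.9) ≈ 4.36 m/s.

v ≈ 4.36 m/s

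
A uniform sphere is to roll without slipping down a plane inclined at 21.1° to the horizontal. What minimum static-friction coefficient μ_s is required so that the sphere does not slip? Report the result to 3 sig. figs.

For this body I = (2/5)MR², i.e. k = I/(MR²) = 0.4.
Along the incline Mg sinθ − f = Ma, and torque about the center fR = Iα = kMR²(a/R) gives f = kMa.
These give a = g sinθ/(1+k) and the required friction f = kMg sinθ/(1+k).
The normal force is N = Mg cosθ, so μ_min = f/N = k tanθ/(1+k).
μ_min = 0.4 × tan21.1° / 1.4 ≈ 0.110.

μ_min ≈ 0.110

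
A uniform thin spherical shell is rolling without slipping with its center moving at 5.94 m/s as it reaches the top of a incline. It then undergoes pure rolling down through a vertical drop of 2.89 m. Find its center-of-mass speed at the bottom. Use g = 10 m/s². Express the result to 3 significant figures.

The moment of inertia is (2/3)MR², giving k ≡ I/(MR²) = 2/3.
Rolling without slipping gives ω = v/R, so the total kinetic energy is ½Mv² + ½Iω² = ½(1+k)Mv² = (5/6)Mv².
Energy conservation: (5/6)Mv₀² + Mgh = (5/6)Mv², so v² = v₀² + 2gh/(1+k).
v = √(5.94² + 2×10×2.89/1.667) = √69.96 ≈ 8.36 m/s.

v ≈ 8.36 m/s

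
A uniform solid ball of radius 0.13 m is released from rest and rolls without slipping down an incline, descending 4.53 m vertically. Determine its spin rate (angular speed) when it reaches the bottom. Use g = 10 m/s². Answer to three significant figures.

ω ≈ 61.9 rad/s

For this body I = (2/5)MR², i.e. k = I/(MR²) = 0.4.
Pure rolling means v = ωR; then KE = ½Mv² + ½I(v/R)² = ½(1+k)Mv² = (7/10)Mv².
Energy conservation Mgh = ½(1+k)Mv² gives v = √(2gh/(1+k)) = √(2 × 10 × 4.53 / 1.4) = 8.045 m/s.
The angular speed follows from ω = v/R = 8.045/0.13 ≈ 61.9 rad/s.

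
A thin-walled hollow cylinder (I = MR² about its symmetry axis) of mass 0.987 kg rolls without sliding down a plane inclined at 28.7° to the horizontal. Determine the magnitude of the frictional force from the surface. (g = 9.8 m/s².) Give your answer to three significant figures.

f ≈ 2.32 N

For this body I = MR², i.e. k = I/(MR²) = 1.
Translational: Mg sinθ − f = Ma. Rotational about the CM: fR = Iα = kMRa, so f = kMa.
Combining, a = g sinθ/(1+k) and f = kMa = kMg sinθ/(1+k).
f = 1 × 0.987 × 9.8 × sin28.7° / 2 ≈ 2.32 N.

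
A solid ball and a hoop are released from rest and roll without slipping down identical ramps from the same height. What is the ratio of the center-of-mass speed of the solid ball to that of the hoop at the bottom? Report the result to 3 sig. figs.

v_ratio ≈ 1.20

Each satisfies Mgh = ½(1+k)Mv² with k = I/(MR²), so v ∝ 1/√(1+k).
For the solid ball k = 0.4; for the hoop k = 1.
v₁/v₂ = √((1+k₂)/(1+k₁)) = √(2/1.4) ≈ 1.20.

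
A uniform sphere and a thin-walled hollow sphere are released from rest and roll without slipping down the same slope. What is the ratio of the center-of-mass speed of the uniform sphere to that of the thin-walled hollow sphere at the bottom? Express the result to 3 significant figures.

v_ratio ≈ 1.09

Each satisfies Mgh = ½(1+k)Mv² with k = I/(MR²), so v ∝ 1/√(1+k).
For the uniform sphere k = 0.4; for the thin-walled hollow sphere k = 2/3.
v₁/v₂ = √((1+k₂)/(1+k₁)) = √(1.667/1.4) ≈ 1.09.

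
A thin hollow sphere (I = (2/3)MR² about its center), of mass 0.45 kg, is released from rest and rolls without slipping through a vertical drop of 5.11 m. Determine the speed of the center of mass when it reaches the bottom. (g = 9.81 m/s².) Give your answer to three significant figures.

With I = (2/3)MR², the ratio k = I/(MR²) is 2/3.
Pure rolling means v = ωR; then KE = ½Mv² + ½I(v/R)² = ½(1+k)Mv² = (5/6)Mv².
Energy conservation: Mgh = (5/6)Mv², so v = √(2gh/(1+k)) = √(2 × 9.81 × 5.11 / 1.667) ≈ 7.76 m/s.

v ≈ 7.76 m/s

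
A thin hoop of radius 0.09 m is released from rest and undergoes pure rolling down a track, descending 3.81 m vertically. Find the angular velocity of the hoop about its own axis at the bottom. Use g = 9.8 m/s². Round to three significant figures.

ω ≈ 67.9 rad/s

Here I = MR², so the shape factor k = I/(MR²) = 1.
Pure rolling means v = ωR; then KE = ½Mv² + ½I(v/R)² = ½(1+k)Mv² = Mv².
Energy conservation Mgh = ½(1+k)Mv² gives v = √(2gh/(1+k)) = √(2 × 9.8 × 3.81 / 2) = 6.11 m/s.
The angular speed follows from ω = v/R = 6.11/0.09 ≈ 67.9 rad/s.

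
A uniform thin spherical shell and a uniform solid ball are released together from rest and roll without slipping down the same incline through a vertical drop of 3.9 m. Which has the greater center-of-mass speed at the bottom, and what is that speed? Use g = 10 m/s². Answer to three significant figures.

For rolling without slipping, Mgh = ½(1+k)Mv² where k = I/(MR²), so v = √(2gh/(1+k)).
Uniform thin spherical shell: k = 2/3, giving v = √(2×10×3.9/1.667) = 6.841 m/s.
Uniform solid ball: k = 0.4, giving v = √(2×10×3.9/1.4) = 7.464 m/s.
The smaller k wins: the uniform solid ball, at ≈ 7.46 m/s.

the uniform solid ball, at v ≈ 7.46 m/s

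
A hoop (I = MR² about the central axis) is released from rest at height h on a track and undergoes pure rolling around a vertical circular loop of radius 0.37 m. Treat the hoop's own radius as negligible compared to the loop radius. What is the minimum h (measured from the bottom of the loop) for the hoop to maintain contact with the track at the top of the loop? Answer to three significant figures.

h_min ≈ 1.11 m

Here I = MR², so the shape factor k = I/(MR²) = 1.
At the top of the loop, the minimum-contact condition is Mg = Mv_top²/r, so v_top² = gr.
With ω = v/R, the kinetic energy at speed v is ½(1+k)Mv² = Mv².
Energy conservation from release (height h) to the top (height 2r): Mgh = Mg(2r) + M·gr.
Thus h_min = 2r + (1+k)r/2 = r(2 + 2/2) = 0.37 × 3 ≈ 1.11 m.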